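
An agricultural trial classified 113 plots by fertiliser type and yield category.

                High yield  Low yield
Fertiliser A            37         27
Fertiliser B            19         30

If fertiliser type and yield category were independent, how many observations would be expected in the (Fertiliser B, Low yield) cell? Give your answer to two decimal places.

Row total (Fertiliser B) = 49; column total (Low yield) = 57; grand total N = 113.
Expected count = (row total × column total) / N = 49 × 57 / 113 = 24.72.

24.72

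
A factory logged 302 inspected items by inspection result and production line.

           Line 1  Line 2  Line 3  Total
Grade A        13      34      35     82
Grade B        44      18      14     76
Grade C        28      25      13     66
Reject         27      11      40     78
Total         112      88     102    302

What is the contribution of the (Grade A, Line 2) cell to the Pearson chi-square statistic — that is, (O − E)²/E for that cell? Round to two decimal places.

4.27

Row total (Grade A) = 82; column total (Line 2) = 88; N = 302.
Expected count E = 82 × 88 / 302 = 23.894.
Contribution = (O − E)²/E = (34 − 23.894)² / 23.894 = 4.27.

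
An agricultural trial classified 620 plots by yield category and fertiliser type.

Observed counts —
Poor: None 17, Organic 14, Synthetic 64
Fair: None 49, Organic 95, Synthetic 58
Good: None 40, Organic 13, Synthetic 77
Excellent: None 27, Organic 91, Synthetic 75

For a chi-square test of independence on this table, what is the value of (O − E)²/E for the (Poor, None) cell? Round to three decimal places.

Row total (Poor) = 95; column total (None) = 133; N = 620.
Expected count E = 95 × 133 / 620 = 20.3790.
Contribution = (O − E)²/E = (17 − 20.3790)² / 20.3790 = 0.560.

0.560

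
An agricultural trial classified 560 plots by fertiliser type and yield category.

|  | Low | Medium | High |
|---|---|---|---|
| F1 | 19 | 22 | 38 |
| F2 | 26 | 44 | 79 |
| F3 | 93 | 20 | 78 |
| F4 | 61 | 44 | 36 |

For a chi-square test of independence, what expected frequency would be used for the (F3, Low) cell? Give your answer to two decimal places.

Row total (F3) = 191; column total (Low) = 199; grand total N = 560.
Expected count = (row total × column total) / N = 191 × 199 / 560 = 67.87.

67.87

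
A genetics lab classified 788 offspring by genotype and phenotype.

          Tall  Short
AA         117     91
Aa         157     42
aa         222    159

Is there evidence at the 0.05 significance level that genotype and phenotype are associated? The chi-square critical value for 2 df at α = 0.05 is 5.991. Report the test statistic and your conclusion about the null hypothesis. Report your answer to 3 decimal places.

29.274; reject H₀

Row totals: 208, 199, 381. Column totals: 496, 292. Grand total N = 788.
Expected counts (row total × column total / N):
  AA, Tall: 208×496/788 = 130.9239
  AA, Short: 208×292/788 = 77.0761
  Aa, Tall: 199×496/788 = 125.2589
  Aa, Short: 199×292/788 = 73.7411
  aa, Tall: 381×496/788 = 239.8173
  aa, Short: 381×292/788 = 141.1827
Contributions (O − E)²/E:
  (117 − 130.9239)²/130.9239 = 1.4808
  (91 − 77.0761)²/77.0761 = 2.5154
  (157 − 125.2589)²/125.2589 = 8.0433
  (42 − 73.7411)²/73.7411 = 13.6626
  (222 − 239.8173)²/239.8173 = 1.3237
  (159 − 141.1827)²/141.1827 = 2.2485
χ² = 1.4808 + 2.5154 + 8.0433 + 13.6626 + 1.3237 + 2.2485 = 29.274
df = (3−1)(2−1) = 2. Since 29.274 > 5.991, reject the null hypothesis of independence at α = 0.05.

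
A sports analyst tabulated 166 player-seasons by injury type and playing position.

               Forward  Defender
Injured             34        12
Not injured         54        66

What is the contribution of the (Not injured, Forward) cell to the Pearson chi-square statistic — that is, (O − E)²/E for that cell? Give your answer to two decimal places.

Row total (Not injured) = 120; column total (Forward) = 88; N = 166.
Expected count E = 120 × 88 / 166 = 63.614.
Contribution = (O − E)²/E = (54 − 63.614)² / 63.614 = 1.45.

1.45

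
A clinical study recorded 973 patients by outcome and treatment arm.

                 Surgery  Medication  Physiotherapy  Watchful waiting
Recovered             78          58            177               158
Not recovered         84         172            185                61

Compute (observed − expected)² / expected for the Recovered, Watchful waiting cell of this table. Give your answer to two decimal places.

Row total (Recovered) = 471; column total (Watchful waiting) = 219; N = 973.
Expected count E = 471 × 219 / 973 = 106.011.
Contribution = (O − E)²/E = (158 − 106.011)² / 106.011 = 25.50.

25.50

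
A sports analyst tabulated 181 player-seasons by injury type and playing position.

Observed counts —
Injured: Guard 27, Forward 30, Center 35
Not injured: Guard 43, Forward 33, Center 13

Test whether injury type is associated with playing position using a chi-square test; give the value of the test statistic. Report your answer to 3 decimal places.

Row totals: 92, 89. Column totals: 70, 63, 48. Grand total N = 181.
Expected counts (row total × column total / N):
  Injured, Guard: 92×70/181 = 35.5801
  Injured, Forward: 92×63/181 = 32.0221
  Injured, Center: 92×48/181 = 24.3978
  Not injured, Guard: 89×70/181 = 34.4199
  Not injured, Forward: 89×63/181 = 30.9779
  Not injured, Center: 89×48/181 = 23.6022
Contributions (O − E)²/E:
  (27 − 35.5801)²/35.5801 = 2.0691
  (30 − 32.0221)²/32.0221 = 0.1277
  (35 − 24.3978)²/24.3978 = 4.6072
  (43 − 34.4199)²/34.4199 = 2.1388
  (33 − 30.9779)²/30.9779 = 0.1320
  (13 − 23.6022)²/23.6022 = 4.7625
χ² = 2.0691 + 0.1277 + 4.6072 + 2.1388 + 0.1320 + 4.7625 = 13.837

13.837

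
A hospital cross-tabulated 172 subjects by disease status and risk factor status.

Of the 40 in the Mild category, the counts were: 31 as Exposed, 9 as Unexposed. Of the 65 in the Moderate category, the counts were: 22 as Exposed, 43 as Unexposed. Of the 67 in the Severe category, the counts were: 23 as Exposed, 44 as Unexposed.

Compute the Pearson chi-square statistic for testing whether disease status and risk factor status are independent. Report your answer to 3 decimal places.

Row totals: 40, 65, 67. Column totals: 76, 96. Grand total N = 172.
Expected counts (row total × column total / N):
  Mild, Exposed: 40×76/172 = 17.67442
  Mild, Unexposed: 40×96/172 = 22.32558
  Moderate, Exposed: 65×76/172 = 28.72093
  Moderate, Unexposed: 65×96/172 = 36.27907
  Severe, Exposed: 67×76/172 = 29.60465
  Severe, Unexposed: 67×96/172 = 37.39535
Contributions (O − E)²/E:
  (31 − 17.67442)²/17.67442 = 10.0468
  (9 − 22.32558)²/22.32558 = 7.9537
  (22 − 28.72093)²/28.72093 = 1.5728
  (43 − 36.27907)²/36.27907 = 1.2451
  (23 − 29.60465)²/29.60465 = 1.4735
  (44 − 37.39535)²/37.39535 = 1.1665
χ² = 10.0468 + 7.9537 + 1.5728 + 1.2451 + 1.4735 + 1.1665 = 23.458

23.458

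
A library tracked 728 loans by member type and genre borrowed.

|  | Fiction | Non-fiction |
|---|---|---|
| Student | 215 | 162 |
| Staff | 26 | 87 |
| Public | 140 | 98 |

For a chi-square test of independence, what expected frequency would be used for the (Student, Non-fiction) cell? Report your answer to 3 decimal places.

Row total (Student) = 377; column total (Non-fiction) = 347; grand total N = 728.
Expected count = (row total × column total) / N = 377 × 347 / 728 = 179.696.

179.696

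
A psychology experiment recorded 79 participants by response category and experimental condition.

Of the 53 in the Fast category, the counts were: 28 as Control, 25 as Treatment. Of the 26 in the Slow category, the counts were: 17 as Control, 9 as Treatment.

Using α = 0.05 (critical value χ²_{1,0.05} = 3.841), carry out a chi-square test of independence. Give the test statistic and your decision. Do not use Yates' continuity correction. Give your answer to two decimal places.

Row totals: 53, 26. Column totals: 45, 34. Grand total N = 79.
Expected counts (row total × column total / N):
  Fast, Control: 53×45/79 = 30.190
  Fast, Treatment: 53×34/79 = 22.810
  Slow, Control: 26×45/79 = 14.810
  Slow, Treatment: 26×34/79 = 11.190
Contributions (O − E)²/E:
  (28 − 30.190)²/30.190 = 0.1589
  (25 − 22.810)²/22.810 = 0.2103
  (17 − 14.810)²/14.810 = 0.3238
  (9 − 11.190)²/11.190 = 0.4286
χ² = 0.1589 + 0.2103 + 0.3238 + 0.4286 = 1.12
df = (2−1)(2−1) = 1. Since 1.12 < 3.841, fail to reject the null hypothesis of independence at α = 0.05.

1.12; fail to reject H₀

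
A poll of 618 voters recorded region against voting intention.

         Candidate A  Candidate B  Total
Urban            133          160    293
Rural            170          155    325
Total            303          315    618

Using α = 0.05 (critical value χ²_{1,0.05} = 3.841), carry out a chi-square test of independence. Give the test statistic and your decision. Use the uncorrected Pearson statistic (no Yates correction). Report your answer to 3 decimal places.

Grand total N = 618.
Expected counts (row total × column total / N):
  Urban, Candidate A: 293×303/618 = 143.6553
  Urban, Candidate B: 293×315/618 = 149.3447
  Rural, Candidate A: 325×303/618 = 159.3447
  Rural, Candidate B: 325×315/618 = 165.6553
Contributions (O − E)²/E:
  (133 − 143.6553)²/143.6553 = 0.7903
  (160 − 149.3447)²/149.3447 = 0.7602
  (170 − 159.3447)²/159.3447 = 0.7125
  (155 − 165.6553)²/165.6553 = 0.6854
χ² = 0.7903 + 0.7602 + 0.7125 + 0.6854 = 2.948
df = (2−1)(2−1) = 1. Since 2.948 < 3.841, fail to reject the null hypothesis of independence at α = 0.05.

2.948; fail to reject H₀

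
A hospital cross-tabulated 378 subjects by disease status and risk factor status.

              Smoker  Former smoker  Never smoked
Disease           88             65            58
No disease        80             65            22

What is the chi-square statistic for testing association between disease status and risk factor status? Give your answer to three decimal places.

11.617

Row totals: 211, 167. Column totals: 168, 130, 80. Grand total N = 378.
Expected counts (row total × column total / N):
  Disease, Smoker: 211×168/378 = 93.7778
  Disease, Former smoker: 211×130/378 = 72.5661
  Disease, Never smoked: 211×80/378 = 44.6561
  No disease, Smoker: 167×168/378 = 74.2222
  No disease, Former smoker: 167×130/378 = 57.4339
  No disease, Never smoked: 167×80/378 = 35.3439
Contributions (O − E)²/E:
  (88 − 93.7778)²/93.7778 = 0.3560
  (65 − 72.5661)²/72.5661 = 0.7889
  (58 − 44.6561)²/44.6561 = 3.9874
  (80 − 74.2222)²/74.2222 = 0.4498
  (65 − 57.4339)²/57.4339 = 0.9967
  (22 − 35.3439)²/35.3439 = 5.0379
χ² = 0.3560 + 0.7889 + 3.9874 + 0.4498 + 0.9967 + 5.0379 = 11.617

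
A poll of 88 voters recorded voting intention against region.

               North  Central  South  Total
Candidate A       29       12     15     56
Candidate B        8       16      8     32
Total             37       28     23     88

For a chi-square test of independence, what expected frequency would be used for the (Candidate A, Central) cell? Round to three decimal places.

17.818

Row total (Candidate A) = 56; column total (Central) = 28; grand total N = 88.
Expected count = (row total × column total) / N = 56 × 28 / 88 = 17.818.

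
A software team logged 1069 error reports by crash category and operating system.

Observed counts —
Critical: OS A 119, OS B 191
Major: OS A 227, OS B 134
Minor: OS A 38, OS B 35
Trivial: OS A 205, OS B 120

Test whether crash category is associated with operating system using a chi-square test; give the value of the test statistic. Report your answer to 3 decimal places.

Row totals: 310, 361, 73, 325. Column totals: 589, 480. Grand total N = 1069.
Expected counts (row total × column total / N):
  Critical, OS A: 310×589/1069 = 170.80449
  Critical, OS B: 310×480/1069 = 139.19551
  Major, OS A: 361×589/1069 = 198.90458
  Major, OS B: 361×480/1069 = 162.09542
  Minor, OS A: 73×589/1069 = 40.22170
  Minor, OS B: 73×480/1069 = 32.77830
  Trivial, OS A: 325×589/1069 = 179.06922
  Trivial, OS B: 325×480/1069 = 145.93078
Contributions (O − E)²/E:
  (119 − 170.80449)²/170.80449 = 15.7121
  (191 − 139.19551)²/139.19551 = 19.2801
  (227 − 198.90458)²/198.90458 = 3.9685
  (134 − 162.09542)²/162.09542 = 4.8697
  (38 − 40.22170)²/40.22170 = 0.1227
  (35 − 32.77830)²/32.77830 = 0.1506
  (205 − 179.06922)²/179.06922 = 3.7550
  (120 − 145.93078)²/145.93078 = 4.6077
χ² = 15.7121 + 19.2801 + 3.9685 + 4.8697 + 0.1227 + 0.1506 + 3.7550 + 4.6077 = 52.466

52.466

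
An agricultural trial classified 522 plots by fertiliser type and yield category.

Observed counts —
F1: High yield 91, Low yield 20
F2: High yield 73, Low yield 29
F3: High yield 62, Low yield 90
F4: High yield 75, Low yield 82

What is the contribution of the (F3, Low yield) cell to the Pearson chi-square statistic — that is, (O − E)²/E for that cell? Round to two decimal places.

Row total (F3) = 152; column total (Low yield) = 221; N = 522.
Expected count E = 152 × 221 / 522 = 64.352.
Contribution = (O − E)²/E = (90 − 64.352)² / 64.352 = 10.22.

10.22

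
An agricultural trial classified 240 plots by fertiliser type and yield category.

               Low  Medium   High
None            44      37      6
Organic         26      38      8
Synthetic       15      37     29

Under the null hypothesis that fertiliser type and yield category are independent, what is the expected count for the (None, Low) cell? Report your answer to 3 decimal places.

30.813

Row total (None) = 87; column total (Low) = 85; grand total N = 240.
Expected count = (row total × column total) / N = 87 × 85 / 240 = 30.813.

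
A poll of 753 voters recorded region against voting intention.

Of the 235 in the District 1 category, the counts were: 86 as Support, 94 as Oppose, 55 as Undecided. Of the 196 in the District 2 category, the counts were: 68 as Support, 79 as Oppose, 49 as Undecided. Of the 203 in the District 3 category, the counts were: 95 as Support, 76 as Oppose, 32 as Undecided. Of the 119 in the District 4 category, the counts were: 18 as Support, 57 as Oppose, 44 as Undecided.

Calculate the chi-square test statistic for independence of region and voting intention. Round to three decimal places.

37.694

Row totals: 235, 196, 203, 119. Column totals: 267, 306, 180. Grand total N = 753.
Expected counts (row total × column total / N):
  District 1, Support: 235×267/753 = 83.3267
  District 1, Oppose: 235×306/753 = 95.4980
  District 1, Undecided: 235×180/753 = 56.1753
  District 2, Support: 196×267/753 = 69.4980
  District 2, Oppose: 196×306/753 = 79.6494
  District 2, Undecided: 196×180/753 = 46.8526
  District 3, Support: 203×267/753 = 71.9801
  District 3, Oppose: 203×306/753 = 82.4940
  District 3, Undecided: 203×180/753 = 48.5259
  District 4, Support: 119×267/753 = 42.1952
  District 4, Oppose: 119×306/753 = 48.3586
  District 4, Undecided: 119×180/753 = 28.4462
Contributions (O − E)²/E:
  (86 − 83.3267)²/83.3267 = 0.0858
  (94 − 95.4980)²/95.4980 = 0.0235
  (55 − 56.1753)²/56.1753 = 0.0246
  (68 − 69.4980)²/69.4980 = 0.0323
  (79 − 79.6494)²/79.6494 = 0.0053
  (49 − 46.8526)²/46.8526 = 0.0984
  (95 − 71.9801)²/71.9801 = 7.3620
  (76 − 82.4940)²/82.4940 = 0.5112
  (32 − 48.5259)²/48.5259 = 5.6280
  (18 − 42.1952)²/42.1952 = 13.8738
  (57 − 48.3586)²/48.3586 = 1.5442
  (44 − 28.4462)²/28.4462 = 8.5045
χ² = 0.0858 + 0.0235 + 0.0246 + 0.0323 + 0.0053 + 0.0984 + 7.3620 + 0.5112 + 5.6280 + 13.8738 + 1.5442 + 8.5045 = 37.694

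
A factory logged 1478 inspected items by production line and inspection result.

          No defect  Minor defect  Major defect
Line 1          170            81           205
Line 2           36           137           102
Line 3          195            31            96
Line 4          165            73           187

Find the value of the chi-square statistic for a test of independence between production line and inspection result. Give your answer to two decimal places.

Row totals: 456, 275, 322, 425. Column totals: 566, 322, 590. Grand total N = 1478.
Expected counts (row total × column total / N):
  Line 1, No defect: 456×566/1478 = 174.625
  Line 1, Minor defect: 456×322/1478 = 99.345
  Line 1, Major defect: 456×590/1478 = 182.030
  Line 2, No defect: 275×566/1478 = 105.311
  Line 2, Minor defect: 275×322/1478 = 59.912
  Line 2, Major defect: 275×590/1478 = 109.777
  Line 3, No defect: 322×566/1478 = 123.310
  Line 3, Minor defect: 322×322/1478 = 70.152
  Line 3, Major defect: 322×590/1478 = 128.539
  Line 4, No defect: 425×566/1478 = 162.754
  Line 4, Minor defect: 425×322/1478 = 92.591
  Line 4, Major defect: 425×590/1478 = 169.655
Contributions (O − E)²/E:
  (170 − 174.625)²/174.625 = 0.1225
  (81 − 99.345)²/99.345 = 3.3876
  (205 − 182.030)²/182.030 = 2.8985
  (36 − 105.311)²/105.311 = 45.6174
  (137 − 59.912)²/59.912 = 99.1881
  (102 − 109.777)²/109.777 = 0.5510
  (195 − 123.310)²/123.310 = 41.6792
  (31 − 70.152)²/70.152 = 21.8508
  (96 − 128.539)²/128.539 = 8.2371
  (165 − 162.754)²/162.754 = 0.0310
  (73 − 92.591)²/92.591 = 4.1452
  (187 − 169.655)²/169.655 = 1.7733
χ² = 0.1225 + 3.3876 + 2.8985 + 45.6174 + 99.1881 + 0.5510 + 41.6792 + 21.8508 + 8.2371 + 0.0310 + 4.1452 + 1.7733 = 229.48

229.48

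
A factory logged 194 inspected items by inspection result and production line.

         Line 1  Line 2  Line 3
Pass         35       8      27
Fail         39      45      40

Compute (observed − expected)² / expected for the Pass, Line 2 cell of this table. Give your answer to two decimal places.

Row total (Pass) = 70; column total (Line 2) = 53; N = 194.
Expected count E = 70 × 53 / 194 = 19.1237.
Contribution = (O − E)²/E = (8 − 19.1237)² / 19.1237 = 6.47.

6.47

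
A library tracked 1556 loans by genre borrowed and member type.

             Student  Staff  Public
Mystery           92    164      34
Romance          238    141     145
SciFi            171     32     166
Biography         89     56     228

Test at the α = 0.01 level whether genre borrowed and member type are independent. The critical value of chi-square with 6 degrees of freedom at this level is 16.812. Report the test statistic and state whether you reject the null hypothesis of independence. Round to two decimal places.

333.78; reject H₀

Row totals: 290, 524, 369, 373. Column totals: 590, 393, 573. Grand total N = 1556.
Expected counts (row total × column total / N):
  Mystery, Student: 290×590/1556 = 109.961
  Mystery, Staff: 290×393/1556 = 73.246
  Mystery, Public: 290×573/1556 = 106.793
  Romance, Student: 524×590/1556 = 198.689
  Romance, Staff: 524×393/1556 = 132.347
  Romance, Public: 524×573/1556 = 192.964
  SciFi, Student: 369×590/1556 = 139.916
  SciFi, Staff: 369×393/1556 = 93.199
  SciFi, Public: 369×573/1556 = 135.885
  Biography, Student: 373×590/1556 = 141.433
  Biography, Staff: 373×393/1556 = 94.209
  Biography, Public: 373×573/1556 = 137.358
Contributions (O − E)²/E:
  (92 − 109.961)²/109.961 = 2.9337
  (164 − 73.246)²/73.246 = 112.4469
  (34 − 106.793)²/106.793 = 49.6177
  (238 − 198.689)²/198.689 = 7.7778
  (141 − 132.347)²/132.347 = 0.5657
  (145 − 192.964)²/192.964 = 11.9221
  (171 − 139.916)²/139.916 = 6.9057
  (32 − 93.199)²/93.199 = 40.1862
  (166 − 135.885)²/135.885 = 6.6741
  (89 − 141.433)²/141.433 = 19.4383
  (56 − 94.209)²/94.209 = 15.4967
  (228 − 137.358)²/137.358 = 59.8143
χ² = 2.9337 + 112.4469 + 49.6177 + 7.7778 + 0.5657 + 11.9221 + 6.9057 + 40.1862 + 6.6741 + 19.4383 + 15.4967 + 59.8143 = 333.78
df = (4−1)(3−1) = 6. Since 333.78 > 16.812, reject the null hypothesis of independence at α = 0.01.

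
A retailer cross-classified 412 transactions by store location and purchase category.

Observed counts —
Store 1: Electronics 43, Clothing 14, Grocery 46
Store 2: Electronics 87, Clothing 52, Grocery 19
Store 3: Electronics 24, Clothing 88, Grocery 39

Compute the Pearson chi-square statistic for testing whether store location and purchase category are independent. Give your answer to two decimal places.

92.81

Row totals: 103, 158, 151. Column totals: 154, 154, 104. Grand total N = 412.
Expected counts (row total × column total / N):
  Store 1, Electronics: 103×154/412 = 38.5000
  Store 1, Clothing: 103×154/412 = 38.5000
  Store 1, Grocery: 103×104/412 = 26.0000
  Store 2, Electronics: 158×154/412 = 59.0583
  Store 2, Clothing: 158×154/412 = 59.0583
  Store 2, Grocery: 158×104/412 = 39.8835
  Store 3, Electronics: 151×154/412 = 56.4417
  Store 3, Clothing: 151×154/412 = 56.4417
  Store 3, Grocery: 151×104/412 = 38.1165
Contributions (O − E)²/E:
  (43 − 38.5000)²/38.5000 = 0.5260
  (14 − 38.5000)²/38.5000 = 15.5909
  (46 − 26.0000)²/26.0000 = 15.3846
  (87 − 59.0583)²/59.0583 = 13.2198
  (52 − 59.0583)²/59.0583 = 0.8436
  (19 − 39.8835)²/39.8835 = 10.9349
  (24 − 56.4417)²/56.4417 = 18.6469
  (88 − 56.4417)²/56.4417 = 17.6452
  (39 − 38.1165)²/38.1165 = 0.0205
χ² = 0.5260 + 15.5909 + 15.3846 + 13.2198 + 0.8436 + 10.9349 + 18.6469 + 17.6452 + 0.0205 = 92.81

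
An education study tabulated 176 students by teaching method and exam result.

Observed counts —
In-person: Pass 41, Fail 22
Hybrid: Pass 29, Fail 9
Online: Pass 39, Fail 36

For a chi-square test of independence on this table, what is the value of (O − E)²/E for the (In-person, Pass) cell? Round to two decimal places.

Row total (In-person) = 63; column total (Pass) = 109; N = 176.
Expected count E = 63 × 109 / 176 = 39.017.
Contribution = (O − E)²/E = (41 − 39.017)² / 39.017 = 0.10.

0.10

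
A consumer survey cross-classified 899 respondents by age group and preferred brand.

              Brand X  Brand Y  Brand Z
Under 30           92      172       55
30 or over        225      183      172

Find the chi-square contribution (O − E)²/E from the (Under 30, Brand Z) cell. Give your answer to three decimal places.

Row total (Under 30) = 319; column total (Brand Z) = 227; N = 899.
Expected count E = 319 × 227 / 899 = 80.5484.
Contribution = (O − E)²/E = (55 − 80.5484)² / 80.5484 = 8.103.

8.103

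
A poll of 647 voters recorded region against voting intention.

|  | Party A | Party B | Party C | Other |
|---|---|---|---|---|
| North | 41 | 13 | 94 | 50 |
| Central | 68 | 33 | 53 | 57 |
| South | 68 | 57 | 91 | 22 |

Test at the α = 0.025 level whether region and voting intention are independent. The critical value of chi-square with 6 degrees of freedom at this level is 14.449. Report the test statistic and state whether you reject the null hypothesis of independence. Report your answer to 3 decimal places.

Row totals: 198, 211, 238. Column totals: 177, 103, 238, 129. Grand total N = 647.
Expected counts (row total × column total / N):
  North, Party A: 198×177/647 = 54.1669
  North, Party B: 198×103/647 = 31.5209
  North, Party C: 198×238/647 = 72.8346
  North, Other: 198×129/647 = 39.4776
  Central, Party A: 211×177/647 = 57.7233
  Central, Party B: 211×103/647 = 33.5904
  Central, Party C: 211×238/647 = 77.6167
  Central, Other: 211×129/647 = 42.0696
  South, Party A: 238×177/647 = 65.1097
  South, Party B: 238×103/647 = 37.8887
  South, Party C: 238×238/647 = 87.5487
  South, Other: 238×129/647 = 47.4529
Contributions (O − E)²/E:
  (41 − 54.1669)²/54.1669 = 3.2006
  (13 − 31.5209)²/31.5209 = 10.8824
  (94 − 72.8346)²/72.8346 = 6.1506
  (50 − 39.4776)²/39.4776 = 2.8047
  (68 − 57.7233)²/57.7233 = 1.8296
  (33 − 33.5904)²/33.5904 = 0.0104
  (53 − 77.6167)²/77.6167 = 7.8074
  (57 − 42.0696)²/42.0696 = 5.2988
  (68 − 65.1097)²/65.1097 = 0.1283
  (57 − 37.8887)²/37.8887 = 9.6399
  (91 − 87.5487)²/87.5487 = 0.1361
  (22 − 47.4529)²/47.4529 = 13.6525
χ² = 3.2006 + 10.8824 + 6.1506 + 2.8047 + 1.8296 + 0.0104 + 7.8074 + 5.2988 + 0.1283 + 9.6399 + 0.1361 + 13.6525 = 61.541
df = (3−1)(4−1) = 6. Since 61.541 > 14.449, reject the null hypothesis of independence at α = 0.025.

61.541; reject H₀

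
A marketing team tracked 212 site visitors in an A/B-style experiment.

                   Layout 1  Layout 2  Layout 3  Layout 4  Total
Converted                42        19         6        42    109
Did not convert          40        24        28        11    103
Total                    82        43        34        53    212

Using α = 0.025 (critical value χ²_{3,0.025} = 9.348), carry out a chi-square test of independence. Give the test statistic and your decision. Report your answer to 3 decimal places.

Grand total N = 212.
Expected counts (row total × column total / N):
  Converted, Layout 1: 109×82/212 = 42.1604
  Converted, Layout 2: 109×43/212 = 22.1085
  Converted, Layout 3: 109×34/212 = 17.4811
  Converted, Layout 4: 109×53/212 = 27.2500
  Did not convert, Layout 1: 103×82/212 = 39.8396
  Did not convert, Layout 2: 103×43/212 = 20.8915
  Did not convert, Layout 3: 103×34/212 = 16.5189
  Did not convert, Layout 4: 103×53/212 = 25.7500
Contributions (O − E)²/E:
  (42 − 42.1604)²/42.1604 = 0.0006
  (19 − 22.1085)²/22.1085 = 0.4371
  (6 − 17.4811)²/17.4811 = 7.5405
  (42 − 27.2500)²/27.2500 = 7.9839
  (40 − 39.8396)²/39.8396 = 0.0006
  (24 − 20.8915)²/20.8915 = 0.4625
  (28 − 16.5189)²/16.5189 = 7.9797
  (11 − 25.7500)²/25.7500 = 8.4490
χ² = 0.0006 + 0.4371 + 7.5405 + 7.9839 + 0.0006 + 0.4625 + 7.9797 + 8.4490 = 32.854
df = (2−1)(4−1) = 3. Since 32.854 > 9.348, reject the null hypothesis of independence at α = 0.025.

32.854; reject H₀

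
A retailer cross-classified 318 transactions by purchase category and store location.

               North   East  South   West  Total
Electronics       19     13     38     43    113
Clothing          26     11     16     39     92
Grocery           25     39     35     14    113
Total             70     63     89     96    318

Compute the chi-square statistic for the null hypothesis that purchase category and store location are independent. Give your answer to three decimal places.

46.196

Grand total N = 318.
Expected counts (row total × column total / N):
  Electronics, North: 113×70/318 = 24.8742
  Electronics, East: 113×63/318 = 22.3868
  Electronics, South: 113×89/318 = 31.6258
  Electronics, West: 113×96/318 = 34.1132
  Clothing, North: 92×70/318 = 20.2516
  Clothing, East: 92×63/318 = 18.2264
  Clothing, South: 92×89/318 = 25.7484
  Clothing, West: 92×96/318 = 27.7736
  Grocery, North: 113×70/318 = 24.8742
  Grocery, East: 113×63/318 = 22.3868
  Grocery, South: 113×89/318 = 31.6258
  Grocery, West: 113×96/318 = 34.1132
Contributions (O − E)²/E:
  (19 − 24.8742)²/24.8742 = 1.3872
  (13 − 22.3868)²/22.3868 = 3.9359
  (38 − 31.6258)²/31.6258 = 1.2847
  (43 − 34.1132)²/34.1132 = 2.3151
  (26 − 20.2516)²/20.2516 = 1.6317
  (11 − 18.2264)²/18.2264 = 2.8651
  (16 − 25.7484)²/25.7484 = 3.6908
  (39 − 27.7736)²/27.7736 = 4.5378
  (25 − 24.8742)²/24.8742 = 0.0006
  (39 − 22.3868)²/22.3868 = 12.3286
  (35 − 31.6258)²/31.6258 = 0.3600
  (14 − 34.1132)²/34.1132 = 11.8588
χ² = 1.3872 + 3.9359 + 1.2847 + 2.3151 + 1.6317 + 2.8651 + 3.6908 + 4.5378 + 0.0006 + 12.3286 + 0.3600 + 11.8588 = 46.196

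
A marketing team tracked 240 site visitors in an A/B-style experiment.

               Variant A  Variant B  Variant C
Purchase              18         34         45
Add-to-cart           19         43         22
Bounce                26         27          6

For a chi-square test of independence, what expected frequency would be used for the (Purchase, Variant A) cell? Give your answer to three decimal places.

Row total (Purchase) = 97; column total (Variant A) = 63; grand total N = 240.
Expected count = (row total × column total) / N = 97 × 63 / 240 = 25.463.

25.463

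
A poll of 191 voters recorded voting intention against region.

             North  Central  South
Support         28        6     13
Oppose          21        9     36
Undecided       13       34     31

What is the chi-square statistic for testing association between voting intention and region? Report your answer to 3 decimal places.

Row totals: 47, 66, 78. Column totals: 62, 49, 80. Grand total N = 191.
Expected counts (row total × column total / N):
  Support, North: 47×62/191 = 15.2565
  Support, Central: 47×49/191 = 12.0576
  Support, South: 47×80/191 = 19.6859
  Oppose, North: 66×62/191 = 21.4241
  Oppose, Central: 66×49/191 = 16.9319
  Oppose, South: 66×80/191 = 27.6440
  Undecided, North: 78×62/191 = 25.3194
  Undecided, Central: 78×49/191 = 20.0105
  Undecided, South: 78×80/191 = 32.6702
Contributions (O − E)²/E:
  (28 − 15.2565)²/15.2565 = 10.6444
  (6 − 12.0576)²/12.0576 = 3.0433
  (13 − 19.6859)²/19.6859 = 2.2707
  (21 − 21.4241)²/21.4241 = 0.0084
  (9 − 16.9319)²/16.9319 = 3.7158
  (36 − 27.6440)²/27.6440 = 2.5258
  (13 − 25.3194)²/25.3194 = 5.9941
  (34 − 20.0105)²/20.0105 = 9.7802
  (31 − 32.6702)²/32.6702 = 0.0854
χ² = 10.6444 + 3.0433 + 2.2707 + 0.0084 + 3.7158 + 2.5258 + 5.9941 + 9.7802 + 0.0854 = 38.068

38.068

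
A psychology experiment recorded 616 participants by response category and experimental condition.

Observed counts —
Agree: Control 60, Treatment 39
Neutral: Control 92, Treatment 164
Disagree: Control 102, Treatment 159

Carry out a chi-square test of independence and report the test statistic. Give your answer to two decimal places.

Row totals: 99, 256, 261. Column totals: 254, 362. Grand total N = 616.
Expected counts (row total × column total / N):
  Agree, Control: 99×254/616 = 40.821
  Agree, Treatment: 99×362/616 = 58.179
  Neutral, Control: 256×254/616 = 105.558
  Neutral, Treatment: 256×362/616 = 150.442
  Disagree, Control: 261×254/616 = 107.620
  Disagree, Treatment: 261×362/616 = 153.380
Contributions (O − E)²/E:
  (60 − 40.821)²/40.821 = 9.0109
  (39 − 58.179)²/58.179 = 6.3225
  (92 − 105.558)²/105.558 = 1.7414
  (164 − 150.442)²/150.442 = 1.2219
  (102 − 107.620)²/107.620 = 0.2935
  (159 − 153.380)²/153.380 = 0.2059
χ² = 9.0109 + 6.3225 + 1.7414 + 1.2219 + 0.2935 + 0.2059 = 18.80

18.80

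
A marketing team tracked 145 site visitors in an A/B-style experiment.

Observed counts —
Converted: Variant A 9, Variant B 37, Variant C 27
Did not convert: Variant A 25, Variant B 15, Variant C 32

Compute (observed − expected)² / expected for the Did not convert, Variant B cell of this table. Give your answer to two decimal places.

Row total (Did not convert) = 72; column total (Variant B) = 52; N = 145.
Expected count E = 72 × 52 / 145 = 25.821.
Contribution = (O − E)²/E = (15 − 25.821)² / 25.821 = 4.53.

4.53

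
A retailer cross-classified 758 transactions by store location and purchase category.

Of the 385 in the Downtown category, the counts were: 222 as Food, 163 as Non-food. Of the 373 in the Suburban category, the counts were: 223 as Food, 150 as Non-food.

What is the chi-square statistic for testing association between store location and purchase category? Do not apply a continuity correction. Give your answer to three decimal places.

0.352

Row totals: 385, 373. Column totals: 445, 313. Grand total N = 758.
Expected counts (row total × column total / N):
  Downtown, Food: 385×445/758 = 226.0224
  Downtown, Non-food: 385×313/758 = 158.9776
  Suburban, Food: 373×445/758 = 218.9776
  Suburban, Non-food: 373×313/758 = 154.0224
Contributions (O − E)²/E:
  (222 − 226.0224)²/226.0224 = 0.0716
  (163 − 158.9776)²/158.9776 = 0.1018
  (223 − 218.9776)²/218.9776 = 0.0739
  (150 − 154.0224)²/154.0224 = 0.1050
χ² = 0.0716 + 0.1018 + 0.0739 + 0.1050 = 0.352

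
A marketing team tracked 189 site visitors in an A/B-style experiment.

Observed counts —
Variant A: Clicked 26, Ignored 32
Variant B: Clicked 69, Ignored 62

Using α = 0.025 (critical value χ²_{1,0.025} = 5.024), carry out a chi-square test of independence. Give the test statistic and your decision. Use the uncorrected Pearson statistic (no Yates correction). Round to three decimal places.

Row totals: 58, 131. Column totals: 95, 94. Grand total N = 189.
Expected counts (row total × column total / N):
  Variant A, Clicked: 58×95/189 = 29.1534
  Variant A, Ignored: 58×94/189 = 28.8466
  Variant B, Clicked: 131×95/189 = 65.8466
  Variant B, Ignored: 131×94/189 = 65.1534
Contributions (O − E)²/E:
  (26 − 29.1534)²/29.1534 = 0.3411
  (32 − 28.8466)²/28.8466 = 0.3447
  (69 − 65.8466)²/65.8466 = 0.1510
  (62 − 65.1534)²/65.1534 = 0.1526
χ² = 0.3411 + 0.3447 + 0.1510 + 0.1526 = 0.989
df = (2−1)(2−1) = 1. Since 0.989 < 5.024, fail to reject the null hypothesis of independence at α = 0.025.

0.989; fail to reject H₀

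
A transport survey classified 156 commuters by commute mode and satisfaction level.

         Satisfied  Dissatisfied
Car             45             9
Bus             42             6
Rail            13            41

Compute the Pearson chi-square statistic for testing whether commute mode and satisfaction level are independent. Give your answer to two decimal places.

57.70

Row totals: 54, 48, 54. Column totals: 100, 56. Grand total N = 156.
Expected counts (row total × column total / N):
  Car, Satisfied: 54×100/156 = 34.615
  Car, Dissatisfied: 54×56/156 = 19.385
  Bus, Satisfied: 48×100/156 = 30.769
  Bus, Dissatisfied: 48×56/156 = 17.231
  Rail, Satisfied: 54×100/156 = 34.615
  Rail, Dissatisfied: 54×56/156 = 19.385
Contributions (O − E)²/E:
  (45 − 34.615)²/34.615 = 3.1157
  (9 − 19.385)²/19.385 = 5.5635
  (42 − 30.769)²/30.769 = 4.0994
  (6 − 17.231)²/17.231 = 7.3203
  (13 − 34.615)²/34.615 = 13.4973
  (41 − 19.385)²/19.385 = 24.1015
χ² = 3.1157 + 5.5635 + 4.0994 + 7.3203 + 13.4973 + 24.1015 = 57.70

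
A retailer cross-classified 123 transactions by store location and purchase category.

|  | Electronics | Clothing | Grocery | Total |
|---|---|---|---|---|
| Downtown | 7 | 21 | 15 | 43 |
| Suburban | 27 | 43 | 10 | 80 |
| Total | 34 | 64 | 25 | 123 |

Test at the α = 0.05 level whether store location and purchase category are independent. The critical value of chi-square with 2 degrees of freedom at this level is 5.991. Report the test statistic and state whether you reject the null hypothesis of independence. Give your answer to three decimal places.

10.112; reject H₀

Grand total N = 123.
Expected counts (row total × column total / N):
  Downtown, Electronics: 43×34/123 = 11.8862
  Downtown, Clothing: 43×64/123 = 22.3740
  Downtown, Grocery: 43×25/123 = 8.7398
  Suburban, Electronics: 80×34/123 = 22.1138
  Suburban, Clothing: 80×64/123 = 41.6260
  Suburban, Grocery: 80×25/123 = 16.2602
Contributions (O − E)²/E:
  (7 − 11.8862)²/11.8862 = 2.0086
  (21 − 22.3740)²/22.3740 = 0.0844
  (15 − 8.7398)²/8.7398 = 4.4841
  (27 − 22.1138)²/22.1138 = 1.0796
  (43 − 41.6260)²/41.6260 = 0.0454
  (10 − 16.2602)²/16.2602 = 2.4102
χ² = 2.0086 + 0.0844 + 4.4841 + 1.0796 + 0.0454 + 2.4102 = 10.112
df = (2−1)(3−1) = 2. Since 10.112 > 5.991, reject the null hypothesis of independence at α = 0.05.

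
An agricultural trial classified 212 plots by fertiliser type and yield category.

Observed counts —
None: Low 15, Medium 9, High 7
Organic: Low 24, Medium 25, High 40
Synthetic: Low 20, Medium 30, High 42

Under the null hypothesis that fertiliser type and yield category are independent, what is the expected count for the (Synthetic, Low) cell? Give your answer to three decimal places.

25.604

Row total (Synthetic) = 92; column total (Low) = 59; grand total N = 212.
Expected count = (row total × column total) / N = 92 × 59 / 212 = 25.604.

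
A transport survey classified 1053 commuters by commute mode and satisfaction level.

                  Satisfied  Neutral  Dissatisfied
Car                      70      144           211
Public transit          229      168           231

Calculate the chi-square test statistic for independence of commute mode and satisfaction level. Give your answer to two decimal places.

50.03

Row totals: 425, 628. Column totals: 299, 312, 442. Grand total N = 1053.
Expected counts (row total × column total / N):
  Car, Satisfied: 425×299/1053 = 120.679
  Car, Neutral: 425×312/1053 = 125.926
  Car, Dissatisfied: 425×442/1053 = 178.395
  Public transit, Satisfied: 628×299/1053 = 178.321
  Public transit, Neutral: 628×312/1053 = 186.074
  Public transit, Dissatisfied: 628×442/1053 = 263.605
Contributions (O − E)²/E:
  (70 − 120.679)²/120.679 = 21.2826
  (144 − 125.926)²/125.926 = 2.5941
  (211 − 178.395)²/178.395 = 5.9592
  (229 − 178.321)²/178.321 = 14.4030
  (168 − 186.074)²/186.074 = 1.7556
  (231 − 263.605)²/263.605 = 4.0329
χ² = 21.2826 + 2.5941 + 5.9592 + 14.4030 + 1.7556 + 4.0329 = 50.03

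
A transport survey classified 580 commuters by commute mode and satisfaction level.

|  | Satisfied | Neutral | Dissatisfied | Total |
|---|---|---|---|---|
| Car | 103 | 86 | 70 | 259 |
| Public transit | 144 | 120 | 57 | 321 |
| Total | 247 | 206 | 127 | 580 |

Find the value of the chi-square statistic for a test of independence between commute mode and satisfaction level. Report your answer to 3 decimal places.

7.203

Grand total N = 580.
Expected counts (row total × column total / N):
  Car, Satisfied: 259×247/580 = 110.2983
  Car, Neutral: 259×206/580 = 91.9897
  Car, Dissatisfied: 259×127/580 = 56.7121
  Public transit, Satisfied: 321×247/580 = 136.7017
  Public transit, Neutral: 321×206/580 = 114.0103
  Public transit, Dissatisfied: 321×127/580 = 70.2879
Contributions (O − E)²/E:
  (103 − 110.2983)²/110.2983 = 0.4829
  (86 − 91.9897)²/91.9897 = 0.3900
  (70 − 56.7121)²/56.7121 = 3.1134
  (144 − 136.7017)²/136.7017 = 0.3896
  (120 − 114.0103)²/114.0103 = 0.3147
  (57 − 70.2879)²/70.2879 = 2.5121
χ² = 0.4829 + 0.3900 + 3.1134 + 0.3896 + 0.3147 + 2.5121 = 7.203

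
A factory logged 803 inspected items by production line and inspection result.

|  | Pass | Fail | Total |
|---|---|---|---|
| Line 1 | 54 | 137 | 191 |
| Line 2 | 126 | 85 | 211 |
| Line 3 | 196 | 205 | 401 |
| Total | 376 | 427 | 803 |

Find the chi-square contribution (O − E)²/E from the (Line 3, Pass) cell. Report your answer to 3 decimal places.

Row total (Line 3) = 401; column total (Pass) = 376; N = 803.
Expected count E = 401 × 376 / 803 = 187.7659.
Contribution = (O − E)²/E = (196 − 187.7659)² / 187.7659 = 0.361.

0.361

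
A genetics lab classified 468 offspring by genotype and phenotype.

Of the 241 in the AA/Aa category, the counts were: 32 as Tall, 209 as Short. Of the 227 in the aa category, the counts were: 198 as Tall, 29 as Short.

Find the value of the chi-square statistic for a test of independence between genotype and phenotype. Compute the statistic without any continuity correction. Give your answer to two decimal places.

Row totals: 241, 227. Column totals: 230, 238. Grand total N = 468.
Expected counts (row total × column total / N):
  AA/Aa, Tall: 241×230/468 = 118.440
  AA/Aa, Short: 241×238/468 = 122.560
  aa, Tall: 227×230/468 = 111.560
  aa, Short: 227×238/468 = 115.440
Contributions (O − E)²/E:
  (32 − 118.440)²/118.440 = 63.0857
  (209 − 122.560)²/122.560 = 60.9650
  (198 − 111.560)²/111.560 = 66.9763
  (29 − 115.440)²/115.440 = 64.7252
χ² = 63.0857 + 60.9650 + 66.9763 + 64.7252 = 255.75

255.75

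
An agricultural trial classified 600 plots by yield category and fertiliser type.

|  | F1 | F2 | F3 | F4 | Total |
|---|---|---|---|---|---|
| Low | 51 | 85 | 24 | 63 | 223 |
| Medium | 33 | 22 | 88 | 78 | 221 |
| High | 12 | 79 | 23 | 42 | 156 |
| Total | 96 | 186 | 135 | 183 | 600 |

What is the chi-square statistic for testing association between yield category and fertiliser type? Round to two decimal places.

118.07

Grand total N = 600.
Expected counts (row total × column total / N):
  Low, F1: 223×96/600 = 35.680
  Low, F2: 223×186/600 = 69.130
  Low, F3: 223×135/600 = 50.175
  Low, F4: 223×183/600 = 68.015
  Medium, F1: 221×96/600 = 35.360
  Medium, F2: 221×186/600 = 68.510
  Medium, F3: 221×135/600 = 49.725
  Medium, F4: 221×183/600 = 67.405
  High, F1: 156×96/600 = 24.960
  High, F2: 156×186/600 = 48.360
  High, F3: 156×135/600 = 35.100
  High, F4: 156×183/600 = 47.580
Contributions (O − E)²/E:
  (51 − 35.680)²/35.680 = 6.5780
  (85 − 69.130)²/69.130 = 3.6432
  (24 − 50.175)²/50.175 = 13.6548
  (63 − 68.015)²/68.015 = 0.3698
  (33 − 35.360)²/35.360 = 0.1575
  (22 − 68.510)²/68.510 = 31.5747
  (88 − 49.725)²/49.725 = 29.4616
  (78 − 67.405)²/67.405 = 1.6654
  (12 − 24.960)²/24.960 = 6.7292
  (79 − 48.360)²/48.360 = 19.4129
  (23 − 35.100)²/35.100 = 4.1712
  (42 − 47.580)²/47.580 = 0.6544
χ² = 6.5780 + 3.6432 + 13.6548 + 0.3698 + 0.1575 + 31.5747 + 29.4616 + 1.6654 + 6.7292 + 19.4129 + 4.1712 + 0.6544 = 118.07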